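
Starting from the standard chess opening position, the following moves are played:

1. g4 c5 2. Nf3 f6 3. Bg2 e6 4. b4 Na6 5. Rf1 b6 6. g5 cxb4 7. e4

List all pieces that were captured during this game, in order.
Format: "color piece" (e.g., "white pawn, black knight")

Tracking captures:
  cxb4: captured white pawn

white pawn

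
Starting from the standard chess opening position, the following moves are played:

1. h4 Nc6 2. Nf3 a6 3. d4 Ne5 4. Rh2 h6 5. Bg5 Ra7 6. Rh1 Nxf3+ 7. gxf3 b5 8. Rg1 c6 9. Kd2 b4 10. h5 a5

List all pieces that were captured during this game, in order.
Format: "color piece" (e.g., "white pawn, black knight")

Tracking captures:
  Nxf3+: captured white knight
  gxf3: captured black knight

white knight, black knight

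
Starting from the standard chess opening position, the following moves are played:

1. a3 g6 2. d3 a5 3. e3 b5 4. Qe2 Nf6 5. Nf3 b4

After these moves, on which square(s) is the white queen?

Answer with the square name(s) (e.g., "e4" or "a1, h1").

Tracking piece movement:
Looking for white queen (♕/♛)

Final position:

  a b c d e f g h
  ─────────────────
8│♜ ♞ ♝ ♛ ♚ ♝ · ♜│8
7│· · ♟ ♟ ♟ ♟ · ♟│7
6│· · · · · ♞ ♟ ·│6
5│♟ · · · · · · ·│5
4│· ♟ · · · · · ·│4
3│♙ · · ♙ ♙ ♘ · ·│3
2│· ♙ ♙ · ♕ ♙ ♙ ♙│2
1│♖ ♘ ♗ · ♔ ♗ · ♖│1
  ─────────────────
  a b c d e f g h


e2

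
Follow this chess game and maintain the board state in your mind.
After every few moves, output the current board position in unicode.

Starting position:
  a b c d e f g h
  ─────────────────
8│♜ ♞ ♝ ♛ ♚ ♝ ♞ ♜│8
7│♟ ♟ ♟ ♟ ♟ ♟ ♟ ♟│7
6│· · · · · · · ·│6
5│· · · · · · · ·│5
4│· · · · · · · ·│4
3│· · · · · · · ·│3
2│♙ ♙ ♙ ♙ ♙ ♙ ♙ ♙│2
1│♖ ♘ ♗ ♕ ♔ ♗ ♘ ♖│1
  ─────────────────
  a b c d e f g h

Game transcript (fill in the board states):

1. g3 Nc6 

  a b c d e f g h
  ─────────────────
8│♜ · ♝ ♛ ♚ ♝ ♞ ♜│8
7│♟ ♟ ♟ ♟ ♟ ♟ ♟ ♟│7
6│· · ♞ · · · · ·│6
5│· · · · · · · ·│5
4│· · · · · · · ·│4
3│· · · · · · ♙ ·│3
2│♙ ♙ ♙ ♙ ♙ ♙ · ♙│2
1│♖ ♘ ♗ ♕ ♔ ♗ ♘ ♖│1
  ─────────────────
  a b c d e f g h

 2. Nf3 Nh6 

  a b c d e f g h
  ─────────────────
8│♜ · ♝ ♛ ♚ ♝ · ♜│8
7│♟ ♟ ♟ ♟ ♟ ♟ ♟ ♟│7
6│· · ♞ · · · · ♞│6
5│· · · · · · · ·│5
4│· · · · · · · ·│4
3│· · · · · ♘ ♙ ·│3
2│♙ ♙ ♙ ♙ ♙ ♙ · ♙│2
1│♖ ♘ ♗ ♕ ♔ ♗ · ♖│1
  ─────────────────
  a b c d e f g h

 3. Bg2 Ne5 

  a b c d e f g h
  ─────────────────
8│♜ · ♝ ♛ ♚ ♝ · ♜│8
7│♟ ♟ ♟ ♟ ♟ ♟ ♟ ♟│7
6│· · · · · · · ♞│6
5│· · · · ♞ · · ·│5
4│· · · · · · · ·│4
3│· · · · · ♘ ♙ ·│3
2│♙ ♙ ♙ ♙ ♙ ♙ ♗ ♙│2
1│♖ ♘ ♗ ♕ ♔ · · ♖│1
  ─────────────────
  a b c d e f g h

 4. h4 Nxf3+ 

  a b c d e f g h
  ─────────────────
8│♜ · ♝ ♛ ♚ ♝ · ♜│8
7│♟ ♟ ♟ ♟ ♟ ♟ ♟ ♟│7
6│· · · · · · · ♞│6
5│· · · · · · · ·│5
4│· · · · · · · ♙│4
3│· · · · · ♞ ♙ ·│3
2│♙ ♙ ♙ ♙ ♙ ♙ ♗ ·│2
1│♖ ♘ ♗ ♕ ♔ · · ♖│1
  ─────────────────
  a b c d e f g h

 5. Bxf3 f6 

  a b c d e f g h
  ─────────────────
8│♜ · ♝ ♛ ♚ ♝ · ♜│8
7│♟ ♟ ♟ ♟ ♟ · ♟ ♟│7
6│· · · · · ♟ · ♞│6
5│· · · · · · · ·│5
4│· · · · · · · ♙│4
3│· · · · · ♗ ♙ ·│3
2│♙ ♙ ♙ ♙ ♙ ♙ · ·│2
1│♖ ♘ ♗ ♕ ♔ · · ♖│1
  ─────────────────
  a b c d e f g h



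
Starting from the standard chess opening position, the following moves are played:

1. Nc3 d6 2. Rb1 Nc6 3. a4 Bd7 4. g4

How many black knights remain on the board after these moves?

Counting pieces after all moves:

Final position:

  a b c d e f g h
  ─────────────────
8│♜ · · ♛ ♚ ♝ ♞ ♜│8
7│♟ ♟ ♟ ♝ ♟ ♟ ♟ ♟│7
6│· · ♞ ♟ · · · ·│6
5│· · · · · · · ·│5
4│♙ · · · · · ♙ ·│4
3│· · ♘ · · · · ·│3
2│· ♙ ♙ ♙ ♙ ♙ · ♙│2
1│· ♖ ♗ ♕ ♔ ♗ ♘ ♖│1
  ─────────────────
  a b c d e f g h


2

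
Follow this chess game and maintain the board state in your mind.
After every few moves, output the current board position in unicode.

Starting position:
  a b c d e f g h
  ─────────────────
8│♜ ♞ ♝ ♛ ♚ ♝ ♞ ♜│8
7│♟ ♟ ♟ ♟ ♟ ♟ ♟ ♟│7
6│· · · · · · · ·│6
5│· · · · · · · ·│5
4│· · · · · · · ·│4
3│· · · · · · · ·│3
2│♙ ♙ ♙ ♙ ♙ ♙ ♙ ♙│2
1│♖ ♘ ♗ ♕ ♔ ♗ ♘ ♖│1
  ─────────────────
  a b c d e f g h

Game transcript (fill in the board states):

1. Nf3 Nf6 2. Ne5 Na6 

  a b c d e f g h
  ─────────────────
8│♜ · ♝ ♛ ♚ ♝ · ♜│8
7│♟ ♟ ♟ ♟ ♟ ♟ ♟ ♟│7
6│♞ · · · · ♞ · ·│6
5│· · · · ♘ · · ·│5
4│· · · · · · · ·│4
3│· · · · · · · ·│3
2│♙ ♙ ♙ ♙ ♙ ♙ ♙ ♙│2
1│♖ ♘ ♗ ♕ ♔ ♗ · ♖│1
  ─────────────────
  a b c d e f g h

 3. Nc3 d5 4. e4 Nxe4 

  a b c d e f g h
  ─────────────────
8│♜ · ♝ ♛ ♚ ♝ · ♜│8
7│♟ ♟ ♟ · ♟ ♟ ♟ ♟│7
6│♞ · · · · · · ·│6
5│· · · ♟ ♘ · · ·│5
4│· · · · ♞ · · ·│4
3│· · ♘ · · · · ·│3
2│♙ ♙ ♙ ♙ · ♙ ♙ ♙│2
1│♖ · ♗ ♕ ♔ ♗ · ♖│1
  ─────────────────
  a b c d e f g h

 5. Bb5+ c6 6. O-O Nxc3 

  a b c d e f g h
  ─────────────────
8│♜ · ♝ ♛ ♚ ♝ · ♜│8
7│♟ ♟ · · ♟ ♟ ♟ ♟│7
6│♞ · ♟ · · · · ·│6
5│· ♗ · ♟ ♘ · · ·│5
4│· · · · · · · ·│4
3│· · ♞ · · · · ·│3
2│♙ ♙ ♙ ♙ · ♙ ♙ ♙│2
1│♖ · ♗ ♕ · ♖ ♔ ·│1
  ─────────────────
  a b c d e f g h



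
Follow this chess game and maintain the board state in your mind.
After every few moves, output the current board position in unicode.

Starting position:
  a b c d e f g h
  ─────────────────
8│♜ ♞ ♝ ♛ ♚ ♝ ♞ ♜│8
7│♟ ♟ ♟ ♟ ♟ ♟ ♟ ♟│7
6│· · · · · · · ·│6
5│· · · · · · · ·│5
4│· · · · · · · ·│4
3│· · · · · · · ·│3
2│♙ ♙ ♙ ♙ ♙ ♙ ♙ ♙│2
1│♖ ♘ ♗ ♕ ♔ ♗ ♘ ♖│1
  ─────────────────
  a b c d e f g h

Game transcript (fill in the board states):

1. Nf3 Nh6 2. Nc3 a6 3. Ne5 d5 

  a b c d e f g h
  ─────────────────
8│♜ ♞ ♝ ♛ ♚ ♝ · ♜│8
7│· ♟ ♟ · ♟ ♟ ♟ ♟│7
6│♟ · · · · · · ♞│6
5│· · · ♟ ♘ · · ·│5
4│· · · · · · · ·│4
3│· · ♘ · · · · ·│3
2│♙ ♙ ♙ ♙ ♙ ♙ ♙ ♙│2
1│♖ · ♗ ♕ ♔ ♗ · ♖│1
  ─────────────────
  a b c d e f g h

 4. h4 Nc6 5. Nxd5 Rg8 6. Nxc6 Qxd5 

  a b c d e f g h
  ─────────────────
8│♜ · ♝ · ♚ ♝ ♜ ·│8
7│· ♟ ♟ · ♟ ♟ ♟ ♟│7
6│♟ · ♘ · · · · ♞│6
5│· · · ♛ · · · ·│5
4│· · · · · · · ♙│4
3│· · · · · · · ·│3
2│♙ ♙ ♙ ♙ ♙ ♙ ♙ ·│2
1│♖ · ♗ ♕ ♔ ♗ · ♖│1
  ─────────────────
  a b c d e f g h

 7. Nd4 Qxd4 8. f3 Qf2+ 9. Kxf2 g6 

  a b c d e f g h
  ─────────────────
8│♜ · ♝ · ♚ ♝ ♜ ·│8
7│· ♟ ♟ · ♟ ♟ · ♟│7
6│♟ · · · · · ♟ ♞│6
5│· · · · · · · ·│5
4│· · · · · · · ♙│4
3│· · · · · ♙ · ·│3
2│♙ ♙ ♙ ♙ ♙ ♔ ♙ ·│2
1│♖ · ♗ ♕ · ♗ · ♖│1
  ─────────────────
  a b c d e f g h

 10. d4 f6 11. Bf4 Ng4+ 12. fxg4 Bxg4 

  a b c d e f g h
  ─────────────────
8│♜ · · · ♚ ♝ ♜ ·│8
7│· ♟ ♟ · ♟ · · ♟│7
6│♟ · · · · ♟ ♟ ·│6
5│· · · · · · · ·│5
4│· · · ♙ · ♗ ♝ ♙│4
3│· · · · · · · ·│3
2│♙ ♙ ♙ · ♙ ♔ ♙ ·│2
1│♖ · · ♕ · ♗ · ♖│1
  ─────────────────
  a b c d e f g h



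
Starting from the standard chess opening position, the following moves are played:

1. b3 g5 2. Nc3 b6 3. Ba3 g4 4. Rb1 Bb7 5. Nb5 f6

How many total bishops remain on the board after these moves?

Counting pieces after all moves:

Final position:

  a b c d e f g h
  ─────────────────
8│♜ ♞ · ♛ ♚ ♝ ♞ ♜│8
7│♟ ♝ ♟ ♟ ♟ · · ♟│7
6│· ♟ · · · ♟ · ·│6
5│· ♘ · · · · · ·│5
4│· · · · · · ♟ ·│4
3│♗ ♙ · · · · · ·│3
2│♙ · ♙ ♙ ♙ ♙ ♙ ♙│2
1│· ♖ · ♕ ♔ ♗ ♘ ♖│1
  ─────────────────
  a b c d e f g h


4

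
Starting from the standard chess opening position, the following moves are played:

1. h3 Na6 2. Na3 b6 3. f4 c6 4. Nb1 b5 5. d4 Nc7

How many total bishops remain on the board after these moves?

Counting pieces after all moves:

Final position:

  a b c d e f g h
  ─────────────────
8│♜ · ♝ ♛ ♚ ♝ ♞ ♜│8
7│♟ · ♞ ♟ ♟ ♟ ♟ ♟│7
6│· · ♟ · · · · ·│6
5│· ♟ · · · · · ·│5
4│· · · ♙ · ♙ · ·│4
3│· · · · · · · ♙│3
2│♙ ♙ ♙ · ♙ · ♙ ·│2
1│♖ ♘ ♗ ♕ ♔ ♗ ♘ ♖│1
  ─────────────────
  a b c d e f g h


4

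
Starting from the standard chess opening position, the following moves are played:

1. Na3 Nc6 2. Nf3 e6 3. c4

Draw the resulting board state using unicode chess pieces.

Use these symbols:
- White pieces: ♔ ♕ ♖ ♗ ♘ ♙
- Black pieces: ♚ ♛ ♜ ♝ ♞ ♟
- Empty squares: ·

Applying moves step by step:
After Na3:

♜ ♞ ♝ ♛ ♚ ♝ ♞ ♜
♟ ♟ ♟ ♟ ♟ ♟ ♟ ♟
· · · · · · · ·
· · · · · · · ·
· · · · · · · ·
♘ · · · · · · ·
♙ ♙ ♙ ♙ ♙ ♙ ♙ ♙
♖ · ♗ ♕ ♔ ♗ ♘ ♖


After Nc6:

♜ · ♝ ♛ ♚ ♝ ♞ ♜
♟ ♟ ♟ ♟ ♟ ♟ ♟ ♟
· · ♞ · · · · ·
· · · · · · · ·
· · · · · · · ·
♘ · · · · · · ·
♙ ♙ ♙ ♙ ♙ ♙ ♙ ♙
♖ · ♗ ♕ ♔ ♗ ♘ ♖


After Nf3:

♜ · ♝ ♛ ♚ ♝ ♞ ♜
♟ ♟ ♟ ♟ ♟ ♟ ♟ ♟
· · ♞ · · · · ·
· · · · · · · ·
· · · · · · · ·
♘ · · · · ♘ · ·
♙ ♙ ♙ ♙ ♙ ♙ ♙ ♙
♖ · ♗ ♕ ♔ ♗ · ♖


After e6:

♜ · ♝ ♛ ♚ ♝ ♞ ♜
♟ ♟ ♟ ♟ · ♟ ♟ ♟
· · ♞ · ♟ · · ·
· · · · · · · ·
· · · · · · · ·
♘ · · · · ♘ · ·
♙ ♙ ♙ ♙ ♙ ♙ ♙ ♙
♖ · ♗ ♕ ♔ ♗ · ♖


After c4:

♜ · ♝ ♛ ♚ ♝ ♞ ♜
♟ ♟ ♟ ♟ · ♟ ♟ ♟
· · ♞ · ♟ · · ·
· · · · · · · ·
· · ♙ · · · · ·
♘ · · · · ♘ · ·
♙ ♙ · ♙ ♙ ♙ ♙ ♙
♖ · ♗ ♕ ♔ ♗ · ♖



  a b c d e f g h
  ─────────────────
8│♜ · ♝ ♛ ♚ ♝ ♞ ♜│8
7│♟ ♟ ♟ ♟ · ♟ ♟ ♟│7
6│· · ♞ · ♟ · · ·│6
5│· · · · · · · ·│5
4│· · ♙ · · · · ·│4
3│♘ · · · · ♘ · ·│3
2│♙ ♙ · ♙ ♙ ♙ ♙ ♙│2
1│♖ · ♗ ♕ ♔ ♗ · ♖│1
  ─────────────────
  a b c d e f g h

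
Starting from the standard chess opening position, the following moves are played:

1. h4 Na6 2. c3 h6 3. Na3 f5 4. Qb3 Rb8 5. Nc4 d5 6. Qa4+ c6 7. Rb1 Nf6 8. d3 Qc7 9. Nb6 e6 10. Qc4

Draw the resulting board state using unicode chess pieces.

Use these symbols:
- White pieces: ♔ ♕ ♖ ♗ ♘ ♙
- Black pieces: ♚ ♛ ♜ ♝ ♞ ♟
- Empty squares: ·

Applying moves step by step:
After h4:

♜ ♞ ♝ ♛ ♚ ♝ ♞ ♜
♟ ♟ ♟ ♟ ♟ ♟ ♟ ♟
· · · · · · · ·
· · · · · · · ·
· · · · · · · ♙
· · · · · · · ·
♙ ♙ ♙ ♙ ♙ ♙ ♙ ·
♖ ♘ ♗ ♕ ♔ ♗ ♘ ♖


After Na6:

♜ · ♝ ♛ ♚ ♝ ♞ ♜
♟ ♟ ♟ ♟ ♟ ♟ ♟ ♟
♞ · · · · · · ·
· · · · · · · ·
· · · · · · · ♙
· · · · · · · ·
♙ ♙ ♙ ♙ ♙ ♙ ♙ ·
♖ ♘ ♗ ♕ ♔ ♗ ♘ ♖


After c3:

♜ · ♝ ♛ ♚ ♝ ♞ ♜
♟ ♟ ♟ ♟ ♟ ♟ ♟ ♟
♞ · · · · · · ·
· · · · · · · ·
· · · · · · · ♙
· · ♙ · · · · ·
♙ ♙ · ♙ ♙ ♙ ♙ ·
♖ ♘ ♗ ♕ ♔ ♗ ♘ ♖


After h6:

♜ · ♝ ♛ ♚ ♝ ♞ ♜
♟ ♟ ♟ ♟ ♟ ♟ ♟ ·
♞ · · · · · · ♟
· · · · · · · ·
· · · · · · · ♙
· · ♙ · · · · ·
♙ ♙ · ♙ ♙ ♙ ♙ ·
♖ ♘ ♗ ♕ ♔ ♗ ♘ ♖


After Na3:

♜ · ♝ ♛ ♚ ♝ ♞ ♜
♟ ♟ ♟ ♟ ♟ ♟ ♟ ·
♞ · · · · · · ♟
· · · · · · · ·
· · · · · · · ♙
♘ · ♙ · · · · ·
♙ ♙ · ♙ ♙ ♙ ♙ ·
♖ · ♗ ♕ ♔ ♗ ♘ ♖


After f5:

♜ · ♝ ♛ ♚ ♝ ♞ ♜
♟ ♟ ♟ ♟ ♟ · ♟ ·
♞ · · · · · · ♟
· · · · · ♟ · ·
· · · · · · · ♙
♘ · ♙ · · · · ·
♙ ♙ · ♙ ♙ ♙ ♙ ·
♖ · ♗ ♕ ♔ ♗ ♘ ♖


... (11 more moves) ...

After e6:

· ♜ ♝ · ♚ ♝ · ♜
♟ ♟ ♛ · · · ♟ ·
♞ ♘ ♟ · ♟ ♞ · ♟
· · · ♟ · ♟ · ·
♕ · · · · · · ♙
· · ♙ ♙ · · · ·
♙ ♙ · · ♙ ♙ ♙ ·
· ♖ ♗ · ♔ ♗ ♘ ♖


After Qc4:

· ♜ ♝ · ♚ ♝ · ♜
♟ ♟ ♛ · · · ♟ ·
♞ ♘ ♟ · ♟ ♞ · ♟
· · · ♟ · ♟ · ·
· · ♕ · · · · ♙
· · ♙ ♙ · · · ·
♙ ♙ · · ♙ ♙ ♙ ·
· ♖ ♗ · ♔ ♗ ♘ ♖



  a b c d e f g h
  ─────────────────
8│· ♜ ♝ · ♚ ♝ · ♜│8
7│♟ ♟ ♛ · · · ♟ ·│7
6│♞ ♘ ♟ · ♟ ♞ · ♟│6
5│· · · ♟ · ♟ · ·│5
4│· · ♕ · · · · ♙│4
3│· · ♙ ♙ · · · ·│3
2│♙ ♙ · · ♙ ♙ ♙ ·│2
1│· ♖ ♗ · ♔ ♗ ♘ ♖│1
  ─────────────────
  a b c d e f g h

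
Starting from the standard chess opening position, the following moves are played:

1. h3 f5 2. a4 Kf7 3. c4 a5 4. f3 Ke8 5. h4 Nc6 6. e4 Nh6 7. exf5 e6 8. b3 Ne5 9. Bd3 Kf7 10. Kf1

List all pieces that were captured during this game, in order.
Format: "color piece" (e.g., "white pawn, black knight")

Tracking captures:
  exf5: captured black pawn

black pawn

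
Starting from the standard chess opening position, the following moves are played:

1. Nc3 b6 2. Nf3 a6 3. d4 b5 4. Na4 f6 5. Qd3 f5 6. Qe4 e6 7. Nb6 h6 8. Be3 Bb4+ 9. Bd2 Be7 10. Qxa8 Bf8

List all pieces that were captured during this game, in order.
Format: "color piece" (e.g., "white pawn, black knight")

Tracking captures:
  Qxa8: captured black rook

black rook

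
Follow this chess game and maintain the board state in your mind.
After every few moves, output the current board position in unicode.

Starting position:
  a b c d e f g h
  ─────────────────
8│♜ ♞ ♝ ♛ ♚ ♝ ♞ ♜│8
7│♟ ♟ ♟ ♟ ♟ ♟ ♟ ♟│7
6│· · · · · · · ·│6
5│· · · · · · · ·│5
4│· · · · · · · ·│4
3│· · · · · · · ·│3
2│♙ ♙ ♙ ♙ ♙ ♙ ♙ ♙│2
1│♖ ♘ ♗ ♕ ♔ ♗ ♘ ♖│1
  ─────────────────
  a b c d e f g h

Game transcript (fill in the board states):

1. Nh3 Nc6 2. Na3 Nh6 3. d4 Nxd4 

  a b c d e f g h
  ─────────────────
8│♜ · ♝ ♛ ♚ ♝ · ♜│8
7│♟ ♟ ♟ ♟ ♟ ♟ ♟ ♟│7
6│· · · · · · · ♞│6
5│· · · · · · · ·│5
4│· · · ♞ · · · ·│4
3│♘ · · · · · · ♘│3
2│♙ ♙ ♙ · ♙ ♙ ♙ ♙│2
1│♖ · ♗ ♕ ♔ ♗ · ♖│1
  ─────────────────
  a b c d e f g h

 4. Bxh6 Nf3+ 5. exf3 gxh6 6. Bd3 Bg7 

  a b c d e f g h
  ─────────────────
8│♜ · ♝ ♛ ♚ · · ♜│8
7│♟ ♟ ♟ ♟ ♟ ♟ ♝ ♟│7
6│· · · · · · · ♟│6
5│· · · · · · · ·│5
4│· · · · · · · ·│4
3│♘ · · ♗ · ♙ · ♘│3
2│♙ ♙ ♙ · · ♙ ♙ ♙│2
1│♖ · · ♕ ♔ · · ♖│1
  ─────────────────
  a b c d e f g h

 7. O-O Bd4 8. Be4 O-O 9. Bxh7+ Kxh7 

  a b c d e f g h
  ─────────────────
8│♜ · ♝ ♛ · ♜ · ·│8
7│♟ ♟ ♟ ♟ ♟ ♟ · ♚│7
6│· · · · · · · ♟│6
5│· · · · · · · ·│5
4│· · · ♝ · · · ·│4
3│♘ · · · · ♙ · ♘│3
2│♙ ♙ ♙ · · ♙ ♙ ♙│2
1│♖ · · ♕ · ♖ ♔ ·│1
  ─────────────────
  a b c d e f g h

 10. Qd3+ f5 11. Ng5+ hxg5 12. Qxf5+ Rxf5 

  a b c d e f g h
  ─────────────────
8│♜ · ♝ ♛ · · · ·│8
7│♟ ♟ ♟ ♟ ♟ · · ♚│7
6│· · · · · · · ·│6
5│· · · · · ♜ ♟ ·│5
4│· · · ♝ · · · ·│4
3│♘ · · · · ♙ · ·│3
2│♙ ♙ ♙ · · ♙ ♙ ♙│2
1│♖ · · · · ♖ ♔ ·│1
  ─────────────────
  a b c d e f g h

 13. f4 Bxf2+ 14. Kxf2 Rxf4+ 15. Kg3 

  a b c d e f g h
  ─────────────────
8│♜ · ♝ ♛ · · · ·│8
7│♟ ♟ ♟ ♟ ♟ · · ♚│7
6│· · · · · · · ·│6
5│· · · · · · ♟ ·│5
4│· · · · · ♜ · ·│4
3│♘ · · · · · ♔ ·│3
2│♙ ♙ ♙ · · · ♙ ♙│2
1│♖ · · · · ♖ · ·│1
  ─────────────────
  a b c d e f g h


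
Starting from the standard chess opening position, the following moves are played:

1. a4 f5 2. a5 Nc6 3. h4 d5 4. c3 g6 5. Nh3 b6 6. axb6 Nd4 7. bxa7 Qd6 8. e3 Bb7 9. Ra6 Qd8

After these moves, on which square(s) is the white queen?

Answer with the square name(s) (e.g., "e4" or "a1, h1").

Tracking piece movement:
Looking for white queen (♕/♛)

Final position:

  a b c d e f g h
  ─────────────────
8│♜ · · ♛ ♚ ♝ ♞ ♜│8
7│♙ ♝ ♟ · ♟ · · ♟│7
6│♖ · · · · · ♟ ·│6
5│· · · ♟ · ♟ · ·│5
4│· · · ♞ · · · ♙│4
3│· · ♙ · ♙ · · ♘│3
2│· ♙ · ♙ · ♙ ♙ ·│2
1│· ♘ ♗ ♕ ♔ ♗ · ♖│1
  ─────────────────
  a b c d e f g h


d1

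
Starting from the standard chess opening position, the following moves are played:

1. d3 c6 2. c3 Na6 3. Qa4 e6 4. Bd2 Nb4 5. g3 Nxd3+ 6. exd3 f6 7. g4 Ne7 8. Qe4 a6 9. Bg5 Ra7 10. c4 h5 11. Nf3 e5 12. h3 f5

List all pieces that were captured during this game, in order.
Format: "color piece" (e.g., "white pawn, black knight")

Tracking captures:
  Nxd3+: captured white pawn
  exd3: captured black knight

white pawn, black knight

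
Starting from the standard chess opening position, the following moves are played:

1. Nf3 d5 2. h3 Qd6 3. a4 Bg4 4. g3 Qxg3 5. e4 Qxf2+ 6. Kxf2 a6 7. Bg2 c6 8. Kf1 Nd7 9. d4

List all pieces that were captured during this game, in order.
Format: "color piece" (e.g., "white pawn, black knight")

Tracking captures:
  Qxg3: captured white pawn
  Qxf2+: captured white pawn
  Kxf2: captured black queen

white pawn, white pawn, black queen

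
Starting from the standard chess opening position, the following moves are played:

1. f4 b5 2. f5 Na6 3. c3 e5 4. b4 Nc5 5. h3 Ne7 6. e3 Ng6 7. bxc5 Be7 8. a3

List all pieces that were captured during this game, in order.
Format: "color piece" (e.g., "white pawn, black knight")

Tracking captures:
  bxc5: captured black knight

black knight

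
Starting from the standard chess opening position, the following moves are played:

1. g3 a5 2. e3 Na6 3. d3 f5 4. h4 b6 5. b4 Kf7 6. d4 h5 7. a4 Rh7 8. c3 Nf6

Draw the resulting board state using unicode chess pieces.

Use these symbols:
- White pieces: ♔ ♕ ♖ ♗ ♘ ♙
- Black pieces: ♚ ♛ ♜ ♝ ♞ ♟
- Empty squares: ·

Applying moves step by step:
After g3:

♜ ♞ ♝ ♛ ♚ ♝ ♞ ♜
♟ ♟ ♟ ♟ ♟ ♟ ♟ ♟
· · · · · · · ·
· · · · · · · ·
· · · · · · · ·
· · · · · · ♙ ·
♙ ♙ ♙ ♙ ♙ ♙ · ♙
♖ ♘ ♗ ♕ ♔ ♗ ♘ ♖


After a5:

♜ ♞ ♝ ♛ ♚ ♝ ♞ ♜
· ♟ ♟ ♟ ♟ ♟ ♟ ♟
· · · · · · · ·
♟ · · · · · · ·
· · · · · · · ·
· · · · · · ♙ ·
♙ ♙ ♙ ♙ ♙ ♙ · ♙
♖ ♘ ♗ ♕ ♔ ♗ ♘ ♖


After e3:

♜ ♞ ♝ ♛ ♚ ♝ ♞ ♜
· ♟ ♟ ♟ ♟ ♟ ♟ ♟
· · · · · · · ·
♟ · · · · · · ·
· · · · · · · ·
· · · · ♙ · ♙ ·
♙ ♙ ♙ ♙ · ♙ · ♙
♖ ♘ ♗ ♕ ♔ ♗ ♘ ♖


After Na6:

♜ · ♝ ♛ ♚ ♝ ♞ ♜
· ♟ ♟ ♟ ♟ ♟ ♟ ♟
♞ · · · · · · ·
♟ · · · · · · ·
· · · · · · · ·
· · · · ♙ · ♙ ·
♙ ♙ ♙ ♙ · ♙ · ♙
♖ ♘ ♗ ♕ ♔ ♗ ♘ ♖


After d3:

♜ · ♝ ♛ ♚ ♝ ♞ ♜
· ♟ ♟ ♟ ♟ ♟ ♟ ♟
♞ · · · · · · ·
♟ · · · · · · ·
· · · · · · · ·
· · · ♙ ♙ · ♙ ·
♙ ♙ ♙ · · ♙ · ♙
♖ ♘ ♗ ♕ ♔ ♗ ♘ ♖


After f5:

♜ · ♝ ♛ ♚ ♝ ♞ ♜
· ♟ ♟ ♟ ♟ · ♟ ♟
♞ · · · · · · ·
♟ · · · · ♟ · ·
· · · · · · · ·
· · · ♙ ♙ · ♙ ·
♙ ♙ ♙ · · ♙ · ♙
♖ ♘ ♗ ♕ ♔ ♗ ♘ ♖


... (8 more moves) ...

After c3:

♜ · ♝ ♛ · ♝ ♞ ·
· · ♟ ♟ ♟ ♚ ♟ ♜
♞ ♟ · · · · · ·
♟ · · · · ♟ · ♟
♙ ♙ · ♙ · · · ♙
· · ♙ · ♙ · ♙ ·
· · · · · ♙ · ·
♖ ♘ ♗ ♕ ♔ ♗ ♘ ♖


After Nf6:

♜ · ♝ ♛ · ♝ · ·
· · ♟ ♟ ♟ ♚ ♟ ♜
♞ ♟ · · · ♞ · ·
♟ · · · · ♟ · ♟
♙ ♙ · ♙ · · · ♙
· · ♙ · ♙ · ♙ ·
· · · · · ♙ · ·
♖ ♘ ♗ ♕ ♔ ♗ ♘ ♖



  a b c d e f g h
  ─────────────────
8│♜ · ♝ ♛ · ♝ · ·│8
7│· · ♟ ♟ ♟ ♚ ♟ ♜│7
6│♞ ♟ · · · ♞ · ·│6
5│♟ · · · · ♟ · ♟│5
4│♙ ♙ · ♙ · · · ♙│4
3│· · ♙ · ♙ · ♙ ·│3
2│· · · · · ♙ · ·│2
1│♖ ♘ ♗ ♕ ♔ ♗ ♘ ♖│1
  ─────────────────
  a b c d e f g h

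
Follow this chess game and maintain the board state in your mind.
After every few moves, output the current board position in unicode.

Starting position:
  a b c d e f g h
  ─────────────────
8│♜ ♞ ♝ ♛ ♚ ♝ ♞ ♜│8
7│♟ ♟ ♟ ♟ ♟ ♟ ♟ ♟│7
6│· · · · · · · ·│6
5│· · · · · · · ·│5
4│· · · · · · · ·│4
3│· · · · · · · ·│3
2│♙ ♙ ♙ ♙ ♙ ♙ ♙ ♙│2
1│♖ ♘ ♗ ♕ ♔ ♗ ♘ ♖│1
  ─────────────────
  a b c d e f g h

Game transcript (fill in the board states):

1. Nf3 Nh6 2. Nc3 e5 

  a b c d e f g h
  ─────────────────
8│♜ ♞ ♝ ♛ ♚ ♝ · ♜│8
7│♟ ♟ ♟ ♟ · ♟ ♟ ♟│7
6│· · · · · · · ♞│6
5│· · · · ♟ · · ·│5
4│· · · · · · · ·│4
3│· · ♘ · · ♘ · ·│3
2│♙ ♙ ♙ ♙ ♙ ♙ ♙ ♙│2
1│♖ · ♗ ♕ ♔ ♗ · ♖│1
  ─────────────────
  a b c d e f g h

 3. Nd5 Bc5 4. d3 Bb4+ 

  a b c d e f g h
  ─────────────────
8│♜ ♞ ♝ ♛ ♚ · · ♜│8
7│♟ ♟ ♟ ♟ · ♟ ♟ ♟│7
6│· · · · · · · ♞│6
5│· · · ♘ ♟ · · ·│5
4│· ♝ · · · · · ·│4
3│· · · ♙ · ♘ · ·│3
2│♙ ♙ ♙ · ♙ ♙ ♙ ♙│2
1│♖ · ♗ ♕ ♔ ♗ · ♖│1
  ─────────────────
  a b c d e f g h

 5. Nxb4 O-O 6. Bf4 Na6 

  a b c d e f g h
  ─────────────────
8│♜ · ♝ ♛ · ♜ ♚ ·│8
7│♟ ♟ ♟ ♟ · ♟ ♟ ♟│7
6│♞ · · · · · · ♞│6
5│· · · · ♟ · · ·│5
4│· ♘ · · · ♗ · ·│4
3│· · · ♙ · ♘ · ·│3
2│♙ ♙ ♙ · ♙ ♙ ♙ ♙│2
1│♖ · · ♕ ♔ ♗ · ♖│1
  ─────────────────
  a b c d e f g h

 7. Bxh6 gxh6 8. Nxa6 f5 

  a b c d e f g h
  ─────────────────
8│♜ · ♝ ♛ · ♜ ♚ ·│8
7│♟ ♟ ♟ ♟ · · · ♟│7
6│♘ · · · · · · ♟│6
5│· · · · ♟ ♟ · ·│5
4│· · · · · · · ·│4
3│· · · ♙ · ♘ · ·│3
2│♙ ♙ ♙ · ♙ ♙ ♙ ♙│2
1│♖ · · ♕ ♔ ♗ · ♖│1
  ─────────────────
  a b c d e f g h



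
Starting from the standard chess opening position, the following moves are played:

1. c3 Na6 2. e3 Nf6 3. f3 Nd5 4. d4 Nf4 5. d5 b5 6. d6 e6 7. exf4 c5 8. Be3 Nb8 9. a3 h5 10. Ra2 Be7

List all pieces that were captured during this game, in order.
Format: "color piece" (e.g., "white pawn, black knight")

Tracking captures:
  exf4: captured black knight

black knight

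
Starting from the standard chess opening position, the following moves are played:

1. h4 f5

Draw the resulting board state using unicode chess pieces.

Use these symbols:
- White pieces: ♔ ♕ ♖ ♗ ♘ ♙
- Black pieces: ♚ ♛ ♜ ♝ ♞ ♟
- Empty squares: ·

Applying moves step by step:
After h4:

♜ ♞ ♝ ♛ ♚ ♝ ♞ ♜
♟ ♟ ♟ ♟ ♟ ♟ ♟ ♟
· · · · · · · ·
· · · · · · · ·
· · · · · · · ♙
· · · · · · · ·
♙ ♙ ♙ ♙ ♙ ♙ ♙ ·
♖ ♘ ♗ ♕ ♔ ♗ ♘ ♖


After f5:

♜ ♞ ♝ ♛ ♚ ♝ ♞ ♜
♟ ♟ ♟ ♟ ♟ · ♟ ♟
· · · · · · · ·
· · · · · ♟ · ·
· · · · · · · ♙
· · · · · · · ·
♙ ♙ ♙ ♙ ♙ ♙ ♙ ·
♖ ♘ ♗ ♕ ♔ ♗ ♘ ♖



  a b c d e f g h
  ─────────────────
8│♜ ♞ ♝ ♛ ♚ ♝ ♞ ♜│8
7│♟ ♟ ♟ ♟ ♟ · ♟ ♟│7
6│· · · · · · · ·│6
5│· · · · · ♟ · ·│5
4│· · · · · · · ♙│4
3│· · · · · · · ·│3
2│♙ ♙ ♙ ♙ ♙ ♙ ♙ ·│2
1│♖ ♘ ♗ ♕ ♔ ♗ ♘ ♖│1
  ─────────────────
  a b c d e f g h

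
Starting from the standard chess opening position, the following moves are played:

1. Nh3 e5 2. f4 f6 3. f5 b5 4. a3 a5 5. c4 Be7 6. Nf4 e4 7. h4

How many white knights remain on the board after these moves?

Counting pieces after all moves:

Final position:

  a b c d e f g h
  ─────────────────
8│♜ ♞ ♝ ♛ ♚ · ♞ ♜│8
7│· · ♟ ♟ ♝ · ♟ ♟│7
6│· · · · · ♟ · ·│6
5│♟ ♟ · · · ♙ · ·│5
4│· · ♙ · ♟ ♘ · ♙│4
3│♙ · · · · · · ·│3
2│· ♙ · ♙ ♙ · ♙ ·│2
1│♖ ♘ ♗ ♕ ♔ ♗ · ♖│1
  ─────────────────
  a b c d e f g h


2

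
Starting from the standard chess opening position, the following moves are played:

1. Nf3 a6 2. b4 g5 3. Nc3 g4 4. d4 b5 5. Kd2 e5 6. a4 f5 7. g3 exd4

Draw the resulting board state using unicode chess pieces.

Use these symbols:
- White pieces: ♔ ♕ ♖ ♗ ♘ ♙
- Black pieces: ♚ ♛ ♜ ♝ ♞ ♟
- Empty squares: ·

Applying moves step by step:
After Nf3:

♜ ♞ ♝ ♛ ♚ ♝ ♞ ♜
♟ ♟ ♟ ♟ ♟ ♟ ♟ ♟
· · · · · · · ·
· · · · · · · ·
· · · · · · · ·
· · · · · ♘ · ·
♙ ♙ ♙ ♙ ♙ ♙ ♙ ♙
♖ ♘ ♗ ♕ ♔ ♗ · ♖


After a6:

♜ ♞ ♝ ♛ ♚ ♝ ♞ ♜
· ♟ ♟ ♟ ♟ ♟ ♟ ♟
♟ · · · · · · ·
· · · · · · · ·
· · · · · · · ·
· · · · · ♘ · ·
♙ ♙ ♙ ♙ ♙ ♙ ♙ ♙
♖ ♘ ♗ ♕ ♔ ♗ · ♖


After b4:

♜ ♞ ♝ ♛ ♚ ♝ ♞ ♜
· ♟ ♟ ♟ ♟ ♟ ♟ ♟
♟ · · · · · · ·
· · · · · · · ·
· ♙ · · · · · ·
· · · · · ♘ · ·
♙ · ♙ ♙ ♙ ♙ ♙ ♙
♖ ♘ ♗ ♕ ♔ ♗ · ♖


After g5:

♜ ♞ ♝ ♛ ♚ ♝ ♞ ♜
· ♟ ♟ ♟ ♟ ♟ · ♟
♟ · · · · · · ·
· · · · · · ♟ ·
· ♙ · · · · · ·
· · · · · ♘ · ·
♙ · ♙ ♙ ♙ ♙ ♙ ♙
♖ ♘ ♗ ♕ ♔ ♗ · ♖


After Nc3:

♜ ♞ ♝ ♛ ♚ ♝ ♞ ♜
· ♟ ♟ ♟ ♟ ♟ · ♟
♟ · · · · · · ·
· · · · · · ♟ ·
· ♙ · · · · · ·
· · ♘ · · ♘ · ·
♙ · ♙ ♙ ♙ ♙ ♙ ♙
♖ · ♗ ♕ ♔ ♗ · ♖


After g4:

♜ ♞ ♝ ♛ ♚ ♝ ♞ ♜
· ♟ ♟ ♟ ♟ ♟ · ♟
♟ · · · · · · ·
· · · · · · · ·
· ♙ · · · · ♟ ·
· · ♘ · · ♘ · ·
♙ · ♙ ♙ ♙ ♙ ♙ ♙
♖ · ♗ ♕ ♔ ♗ · ♖


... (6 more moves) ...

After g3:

♜ ♞ ♝ ♛ ♚ ♝ ♞ ♜
· · ♟ ♟ · · · ♟
♟ · · · · · · ·
· ♟ · · ♟ ♟ · ·
♙ ♙ · ♙ · · ♟ ·
· · ♘ · · ♘ ♙ ·
· · ♙ ♔ ♙ ♙ · ♙
♖ · ♗ ♕ · ♗ · ♖


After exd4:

♜ ♞ ♝ ♛ ♚ ♝ ♞ ♜
· · ♟ ♟ · · · ♟
♟ · · · · · · ·
· ♟ · · · ♟ · ·
♙ ♙ · ♟ · · ♟ ·
· · ♘ · · ♘ ♙ ·
· · ♙ ♔ ♙ ♙ · ♙
♖ · ♗ ♕ · ♗ · ♖



  a b c d e f g h
  ─────────────────
8│♜ ♞ ♝ ♛ ♚ ♝ ♞ ♜│8
7│· · ♟ ♟ · · · ♟│7
6│♟ · · · · · · ·│6
5│· ♟ · · · ♟ · ·│5
4│♙ ♙ · ♟ · · ♟ ·│4
3│· · ♘ · · ♘ ♙ ·│3
2│· · ♙ ♔ ♙ ♙ · ♙│2
1│♖ · ♗ ♕ · ♗ · ♖│1
  ─────────────────
  a b c d e f g h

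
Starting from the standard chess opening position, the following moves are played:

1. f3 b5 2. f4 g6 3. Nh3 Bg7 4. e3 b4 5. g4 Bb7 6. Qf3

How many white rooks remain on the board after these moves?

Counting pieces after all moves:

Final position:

  a b c d e f g h
  ─────────────────
8│♜ ♞ · ♛ ♚ · ♞ ♜│8
7│♟ ♝ ♟ ♟ ♟ ♟ ♝ ♟│7
6│· · · · · · ♟ ·│6
5│· · · · · · · ·│5
4│· ♟ · · · ♙ ♙ ·│4
3│· · · · ♙ ♕ · ♘│3
2│♙ ♙ ♙ ♙ · · · ♙│2
1│♖ ♘ ♗ · ♔ ♗ · ♖│1
  ─────────────────
  a b c d e f g h


2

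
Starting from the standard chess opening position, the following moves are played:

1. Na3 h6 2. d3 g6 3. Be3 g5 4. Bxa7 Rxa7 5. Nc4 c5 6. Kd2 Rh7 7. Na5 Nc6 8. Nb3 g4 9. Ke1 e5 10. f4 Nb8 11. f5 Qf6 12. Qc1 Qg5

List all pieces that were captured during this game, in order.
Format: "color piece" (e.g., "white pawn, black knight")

Tracking captures:
  Bxa7: captured black pawn
  Rxa7: captured white bishop

black pawn, white bishop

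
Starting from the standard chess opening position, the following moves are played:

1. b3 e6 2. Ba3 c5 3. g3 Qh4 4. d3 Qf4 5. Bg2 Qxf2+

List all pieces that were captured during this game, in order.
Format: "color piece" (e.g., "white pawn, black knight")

Tracking captures:
  Qxf2+: captured white pawn

white pawn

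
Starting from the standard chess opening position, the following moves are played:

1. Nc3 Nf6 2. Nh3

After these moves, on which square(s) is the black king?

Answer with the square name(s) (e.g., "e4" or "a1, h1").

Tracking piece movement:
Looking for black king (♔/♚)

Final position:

  a b c d e f g h
  ─────────────────
8│♜ ♞ ♝ ♛ ♚ ♝ · ♜│8
7│♟ ♟ ♟ ♟ ♟ ♟ ♟ ♟│7
6│· · · · · ♞ · ·│6
5│· · · · · · · ·│5
4│· · · · · · · ·│4
3│· · ♘ · · · · ♘│3
2│♙ ♙ ♙ ♙ ♙ ♙ ♙ ♙│2
1│♖ · ♗ ♕ ♔ ♗ · ♖│1
  ─────────────────
  a b c d e f g h


e8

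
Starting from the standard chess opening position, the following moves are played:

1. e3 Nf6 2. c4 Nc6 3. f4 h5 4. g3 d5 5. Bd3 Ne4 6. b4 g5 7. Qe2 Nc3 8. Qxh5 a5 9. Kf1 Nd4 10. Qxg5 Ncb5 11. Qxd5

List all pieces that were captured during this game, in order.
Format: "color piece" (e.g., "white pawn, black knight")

Tracking captures:
  Qxh5: captured black pawn
  Qxg5: captured black pawn
  Qxd5: captured black pawn

black pawn, black pawn, black pawn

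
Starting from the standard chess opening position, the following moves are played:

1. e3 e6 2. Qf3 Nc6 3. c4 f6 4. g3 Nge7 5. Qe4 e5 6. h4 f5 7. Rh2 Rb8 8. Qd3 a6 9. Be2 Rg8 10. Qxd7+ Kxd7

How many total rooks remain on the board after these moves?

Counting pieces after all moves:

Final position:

  a b c d e f g h
  ─────────────────
8│· ♜ ♝ ♛ · ♝ ♜ ·│8
7│· ♟ ♟ ♚ ♞ · ♟ ♟│7
6│♟ · ♞ · · · · ·│6
5│· · · · ♟ ♟ · ·│5
4│· · ♙ · · · · ♙│4
3│· · · · ♙ · ♙ ·│3
2│♙ ♙ · ♙ ♗ ♙ · ♖│2
1│♖ ♘ ♗ · ♔ · ♘ ·│1
  ─────────────────
  a b c d e f g h


4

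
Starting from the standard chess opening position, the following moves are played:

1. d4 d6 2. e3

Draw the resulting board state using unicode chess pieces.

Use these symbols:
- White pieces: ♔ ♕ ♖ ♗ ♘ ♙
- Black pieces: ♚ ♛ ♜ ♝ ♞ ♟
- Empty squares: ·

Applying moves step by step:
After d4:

♜ ♞ ♝ ♛ ♚ ♝ ♞ ♜
♟ ♟ ♟ ♟ ♟ ♟ ♟ ♟
· · · · · · · ·
· · · · · · · ·
· · · ♙ · · · ·
· · · · · · · ·
♙ ♙ ♙ · ♙ ♙ ♙ ♙
♖ ♘ ♗ ♕ ♔ ♗ ♘ ♖


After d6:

♜ ♞ ♝ ♛ ♚ ♝ ♞ ♜
♟ ♟ ♟ · ♟ ♟ ♟ ♟
· · · ♟ · · · ·
· · · · · · · ·
· · · ♙ · · · ·
· · · · · · · ·
♙ ♙ ♙ · ♙ ♙ ♙ ♙
♖ ♘ ♗ ♕ ♔ ♗ ♘ ♖


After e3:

♜ ♞ ♝ ♛ ♚ ♝ ♞ ♜
♟ ♟ ♟ · ♟ ♟ ♟ ♟
· · · ♟ · · · ·
· · · · · · · ·
· · · ♙ · · · ·
· · · · ♙ · · ·
♙ ♙ ♙ · · ♙ ♙ ♙
♖ ♘ ♗ ♕ ♔ ♗ ♘ ♖



  a b c d e f g h
  ─────────────────
8│♜ ♞ ♝ ♛ ♚ ♝ ♞ ♜│8
7│♟ ♟ ♟ · ♟ ♟ ♟ ♟│7
6│· · · ♟ · · · ·│6
5│· · · · · · · ·│5
4│· · · ♙ · · · ·│4
3│· · · · ♙ · · ·│3
2│♙ ♙ ♙ · · ♙ ♙ ♙│2
1│♖ ♘ ♗ ♕ ♔ ♗ ♘ ♖│1
  ─────────────────
  a b c d e f g h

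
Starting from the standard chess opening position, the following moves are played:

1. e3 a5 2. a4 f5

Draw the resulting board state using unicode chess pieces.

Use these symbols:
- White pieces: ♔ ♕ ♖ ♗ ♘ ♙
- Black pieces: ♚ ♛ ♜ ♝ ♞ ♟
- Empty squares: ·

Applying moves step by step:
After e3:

♜ ♞ ♝ ♛ ♚ ♝ ♞ ♜
♟ ♟ ♟ ♟ ♟ ♟ ♟ ♟
· · · · · · · ·
· · · · · · · ·
· · · · · · · ·
· · · · ♙ · · ·
♙ ♙ ♙ ♙ · ♙ ♙ ♙
♖ ♘ ♗ ♕ ♔ ♗ ♘ ♖


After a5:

♜ ♞ ♝ ♛ ♚ ♝ ♞ ♜
· ♟ ♟ ♟ ♟ ♟ ♟ ♟
· · · · · · · ·
♟ · · · · · · ·
· · · · · · · ·
· · · · ♙ · · ·
♙ ♙ ♙ ♙ · ♙ ♙ ♙
♖ ♘ ♗ ♕ ♔ ♗ ♘ ♖


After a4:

♜ ♞ ♝ ♛ ♚ ♝ ♞ ♜
· ♟ ♟ ♟ ♟ ♟ ♟ ♟
· · · · · · · ·
♟ · · · · · · ·
♙ · · · · · · ·
· · · · ♙ · · ·
· ♙ ♙ ♙ · ♙ ♙ ♙
♖ ♘ ♗ ♕ ♔ ♗ ♘ ♖


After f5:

♜ ♞ ♝ ♛ ♚ ♝ ♞ ♜
· ♟ ♟ ♟ ♟ · ♟ ♟
· · · · · · · ·
♟ · · · · ♟ · ·
♙ · · · · · · ·
· · · · ♙ · · ·
· ♙ ♙ ♙ · ♙ ♙ ♙
♖ ♘ ♗ ♕ ♔ ♗ ♘ ♖



  a b c d e f g h
  ─────────────────
8│♜ ♞ ♝ ♛ ♚ ♝ ♞ ♜│8
7│· ♟ ♟ ♟ ♟ · ♟ ♟│7
6│· · · · · · · ·│6
5│♟ · · · · ♟ · ·│5
4│♙ · · · · · · ·│4
3│· · · · ♙ · · ·│3
2│· ♙ ♙ ♙ · ♙ ♙ ♙│2
1│♖ ♘ ♗ ♕ ♔ ♗ ♘ ♖│1
  ─────────────────
  a b c d e f g h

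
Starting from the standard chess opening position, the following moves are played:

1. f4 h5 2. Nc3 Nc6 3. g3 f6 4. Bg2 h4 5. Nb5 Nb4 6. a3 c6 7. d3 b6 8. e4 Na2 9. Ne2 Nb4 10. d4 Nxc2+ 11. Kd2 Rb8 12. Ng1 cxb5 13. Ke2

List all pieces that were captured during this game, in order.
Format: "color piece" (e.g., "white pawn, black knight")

Tracking captures:
  Nxc2+: captured white pawn
  cxb5: captured white knight

white pawn, white knight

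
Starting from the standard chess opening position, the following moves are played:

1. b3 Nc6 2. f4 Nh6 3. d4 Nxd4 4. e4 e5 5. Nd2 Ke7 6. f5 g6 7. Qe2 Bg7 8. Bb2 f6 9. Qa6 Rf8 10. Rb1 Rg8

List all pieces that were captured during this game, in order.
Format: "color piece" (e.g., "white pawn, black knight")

Tracking captures:
  Nxd4: captured white pawn

white pawn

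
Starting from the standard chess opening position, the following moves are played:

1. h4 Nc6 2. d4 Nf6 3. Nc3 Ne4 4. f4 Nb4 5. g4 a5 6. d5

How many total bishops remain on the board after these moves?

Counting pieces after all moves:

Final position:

  a b c d e f g h
  ─────────────────
8│♜ · ♝ ♛ ♚ ♝ · ♜│8
7│· ♟ ♟ ♟ ♟ ♟ ♟ ♟│7
6│· · · · · · · ·│6
5│♟ · · ♙ · · · ·│5
4│· ♞ · · ♞ ♙ ♙ ♙│4
3│· · ♘ · · · · ·│3
2│♙ ♙ ♙ · ♙ · · ·│2
1│♖ · ♗ ♕ ♔ ♗ ♘ ♖│1
  ─────────────────
  a b c d e f g h


4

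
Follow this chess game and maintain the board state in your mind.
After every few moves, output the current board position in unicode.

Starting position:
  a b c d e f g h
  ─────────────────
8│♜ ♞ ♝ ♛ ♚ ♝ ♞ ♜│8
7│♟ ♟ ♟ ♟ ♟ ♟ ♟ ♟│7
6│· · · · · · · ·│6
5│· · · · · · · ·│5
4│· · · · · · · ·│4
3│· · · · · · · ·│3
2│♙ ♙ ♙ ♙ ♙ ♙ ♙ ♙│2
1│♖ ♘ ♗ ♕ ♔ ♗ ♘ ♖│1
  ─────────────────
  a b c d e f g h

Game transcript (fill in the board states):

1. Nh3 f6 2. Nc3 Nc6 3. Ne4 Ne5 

  a b c d e f g h
  ─────────────────
8│♜ · ♝ ♛ ♚ ♝ ♞ ♜│8
7│♟ ♟ ♟ ♟ ♟ · ♟ ♟│7
6│· · · · · ♟ · ·│6
5│· · · · ♞ · · ·│5
4│· · · · ♘ · · ·│4
3│· · · · · · · ♘│3
2│♙ ♙ ♙ ♙ ♙ ♙ ♙ ♙│2
1│♖ · ♗ ♕ ♔ ♗ · ♖│1
  ─────────────────
  a b c d e f g h

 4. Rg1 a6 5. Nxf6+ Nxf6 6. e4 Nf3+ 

  a b c d e f g h
  ─────────────────
8│♜ · ♝ ♛ ♚ ♝ · ♜│8
7│· ♟ ♟ ♟ ♟ · ♟ ♟│7
6│♟ · · · · ♞ · ·│6
5│· · · · · · · ·│5
4│· · · · ♙ · · ·│4
3│· · · · · ♞ · ♘│3
2│♙ ♙ ♙ ♙ · ♙ ♙ ♙│2
1│♖ · ♗ ♕ ♔ ♗ ♖ ·│1
  ─────────────────
  a b c d e f g h

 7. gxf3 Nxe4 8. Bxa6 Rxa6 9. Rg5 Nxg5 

  a b c d e f g h
  ─────────────────
8│· · ♝ ♛ ♚ ♝ · ♜│8
7│· ♟ ♟ ♟ ♟ · ♟ ♟│7
6│♜ · · · · · · ·│6
5│· · · · · · ♞ ·│5
4│· · · · · · · ·│4
3│· · · · · ♙ · ♘│3
2│♙ ♙ ♙ ♙ · ♙ · ♙│2
1│♖ · ♗ ♕ ♔ · · ·│1
  ─────────────────
  a b c d e f g h

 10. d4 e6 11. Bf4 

  a b c d e f g h
  ─────────────────
8│· · ♝ ♛ ♚ ♝ · ♜│8
7│· ♟ ♟ ♟ · · ♟ ♟│7
6│♜ · · · ♟ · · ·│6
5│· · · · · · ♞ ·│5
4│· · · ♙ · ♗ · ·│4
3│· · · · · ♙ · ♘│3
2│♙ ♙ ♙ · · ♙ · ♙│2
1│♖ · · ♕ ♔ · · ·│1
  ─────────────────
  a b c d e f g h
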